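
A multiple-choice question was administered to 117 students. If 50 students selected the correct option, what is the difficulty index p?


Item difficulty p = number correct / total examinees
p = 50 / 117
p = 0.4274

0.4274


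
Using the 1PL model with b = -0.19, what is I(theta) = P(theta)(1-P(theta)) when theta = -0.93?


P = 1/(1+exp(-(-0.93--0.19))) = 0.323
I = P*(1-P) = 0.323 * 0.677
I = 0.2187

0.2187


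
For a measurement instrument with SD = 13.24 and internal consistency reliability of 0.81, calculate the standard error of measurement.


SEM = SD * sqrt(1 - rxx)
SEM = 13.24 * sqrt(1 - 0.81)
SEM = 13.24 * sqrt(0.19) = 13.24 * 0.43589
SEM = 5.7712

5.7712


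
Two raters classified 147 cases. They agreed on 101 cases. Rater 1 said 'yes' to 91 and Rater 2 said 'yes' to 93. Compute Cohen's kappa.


P_o = 101/147 = 0.687075
P_e = (91*93 + 56*54) / 21609 = 0.531584
kappa = (P_o - P_e) / (1 - P_e)
kappa = (0.687075 - 0.531584) / (1 - 0.531584)
kappa = 0.332

0.332


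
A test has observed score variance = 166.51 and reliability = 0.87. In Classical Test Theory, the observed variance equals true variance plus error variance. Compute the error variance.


var_true = rxx * var_obs = 0.87 * 166.51 = 144.8637
var_error = var_obs - var_true
var_error = 166.51 - 144.8637
var_error = 21.6463

21.6463


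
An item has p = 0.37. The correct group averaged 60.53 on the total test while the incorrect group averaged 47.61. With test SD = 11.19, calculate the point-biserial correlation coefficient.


q = 1 - p = 0.63
rpb = ((M1 - M0) / SD) * sqrt(p * q)
rpb = ((60.53 - 47.61) / 11.19) * sqrt(0.37 * 0.63)
rpb = 0.5574

0.5574


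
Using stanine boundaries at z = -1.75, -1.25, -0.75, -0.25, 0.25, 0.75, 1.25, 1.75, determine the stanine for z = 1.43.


Stanine boundaries: [-1.75, -1.25, -0.75, -0.25, 0.25, 0.75, 1.25, 1.75]
z = 1.43
Check each boundary:
  z >= -1.75 -> could be stanine 2
  z >= -1.25 -> could be stanine 3
  z >= -0.75 -> could be stanine 4
  z >= -0.25 -> could be stanine 5
  z >= 0.25 -> could be stanine 6
  z >= 0.75 -> could be stanine 7
  z >= 1.25 -> could be stanine 8
  z < 1.75
Highest qualifying boundary gives stanine = 8

8


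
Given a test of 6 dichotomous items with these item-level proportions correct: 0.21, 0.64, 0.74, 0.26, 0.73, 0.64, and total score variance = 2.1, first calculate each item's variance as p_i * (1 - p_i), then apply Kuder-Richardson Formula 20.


For each item, compute p_i * q_i:
  Item 1: 0.21 * 0.79 = 0.1659
  Item 2: 0.64 * 0.36 = 0.2304
  Item 3: 0.74 * 0.26 = 0.1924
  Item 4: 0.26 * 0.74 = 0.1924
  Item 5: 0.73 * 0.27 = 0.1971
  Item 6: 0.64 * 0.36 = 0.2304
Sum(p_i * q_i) = 0.1659 + 0.2304 + 0.1924 + 0.1924 + 0.1971 + 0.2304 = 1.2086
KR-20 = (k/(k-1)) * (1 - Sum(p_i*q_i) / Var_total)
= (6/5) * (1 - 1.2086/2.1)
= 1.2 * 0.4245
KR-20 = 0.5094

0.5094


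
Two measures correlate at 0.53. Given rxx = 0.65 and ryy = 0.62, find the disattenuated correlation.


r_corrected = rxy / sqrt(rxx * ryy)
= 0.53 / sqrt(0.65 * 0.62)
= 0.53 / sqrt(0.403)
= 0.53 / 0.634823
r_corrected = 0.8349

0.8349


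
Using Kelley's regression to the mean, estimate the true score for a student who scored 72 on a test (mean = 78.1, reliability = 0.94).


T_est = rxx * X + (1 - rxx) * mean
T_est = 0.94 * 72 + 0.06 * 78.1
T_est = 67.68 + 4.686
T_est = 72.366

72.366


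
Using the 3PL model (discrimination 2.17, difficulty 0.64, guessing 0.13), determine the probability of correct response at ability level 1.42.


logit = 2.17*(1.42 - 0.64) = 1.6926
P* = 1/(1 + exp(-1.6926)) = 0.8446
P = 0.13 + (1 - 0.13) * 0.8446
P = 0.8648

0.8648


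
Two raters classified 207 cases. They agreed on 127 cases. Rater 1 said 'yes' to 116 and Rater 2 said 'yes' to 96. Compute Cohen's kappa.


P_o = 127/207 = 0.613527
P_e = (116*96 + 91*111) / 42849 = 0.495624
kappa = (P_o - P_e) / (1 - P_e)
kappa = (0.613527 - 0.495624) / (1 - 0.495624)
kappa = 0.2338

0.2338


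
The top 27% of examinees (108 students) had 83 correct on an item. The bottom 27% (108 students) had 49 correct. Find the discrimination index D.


p_upper = 83/108 = 0.7685
p_lower = 49/108 = 0.4537
D = 0.7685 - 0.4537 = 0.3148

0.3148


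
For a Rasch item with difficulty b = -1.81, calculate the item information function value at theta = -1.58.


P = 1/(1+exp(-(-1.58--1.81))) = 0.5572
I = P*(1-P) = 0.5572 * 0.4428
I = 0.2467

0.2467


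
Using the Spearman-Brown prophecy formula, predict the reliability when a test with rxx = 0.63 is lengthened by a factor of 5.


r_new = (n * rxx) / (1 + (n-1) * rxx)
r_new = (5 * 0.63) / (1 + 4 * 0.63)
r_new = 3.15 / 3.52
r_new = 0.8949

0.8949


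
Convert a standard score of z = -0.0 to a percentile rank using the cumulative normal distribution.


CDF(z) = 0.5 * (1 + erf(z/sqrt(2)))
erf(-0.0) = -0.0
CDF = 0.5
Percentile rank = 0.5 * 100 = 50.0

50.0


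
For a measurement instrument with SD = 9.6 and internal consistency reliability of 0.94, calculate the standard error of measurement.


SEM = SD * sqrt(1 - rxx)
SEM = 9.6 * sqrt(1 - 0.94)
SEM = 9.6 * sqrt(0.06) = 9.6 * 0.244949
SEM = 2.3515

2.3515


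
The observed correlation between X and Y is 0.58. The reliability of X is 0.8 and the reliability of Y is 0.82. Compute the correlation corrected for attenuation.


r_corrected = rxy / sqrt(rxx * ryy)
= 0.58 / sqrt(0.8 * 0.82)
= 0.58 / sqrt(0.656)
= 0.58 / 0.809938
r_corrected = 0.7161

0.7161


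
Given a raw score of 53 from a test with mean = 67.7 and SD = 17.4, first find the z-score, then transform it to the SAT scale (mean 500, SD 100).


z = (X - mean) / SD = (53 - 67.7) / 17.4
z = -14.7 / 17.4
z = -0.8448
SAT-scale = SAT = 500 + 100z
Carry z at full precision (z = -14.7 / 17.4) into the conversion:
SAT-scale = 500 + 100 * (-14.7 / 17.4) = 500 + -1470 / 17.4
SAT-scale = 500 + -84.4828
SAT-scale = 415.5172

415.5172


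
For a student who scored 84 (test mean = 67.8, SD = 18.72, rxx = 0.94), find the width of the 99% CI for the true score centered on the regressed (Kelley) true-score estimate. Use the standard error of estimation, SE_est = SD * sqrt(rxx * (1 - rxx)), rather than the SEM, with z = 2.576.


True score estimate = 0.94*84 + 0.06*67.8 = 83.028
SE_est = SD * sqrt(rxx * (1 - rxx)) = 18.72 * sqrt(0.94 * 0.06) = 18.72 * sqrt(0.0564) = 4.445754
CI = T_est +/- z * SE_est, so width = 2 * z * SE_est = 2 * 2.576 * 4.445754
Width = 22.9045

22.9045


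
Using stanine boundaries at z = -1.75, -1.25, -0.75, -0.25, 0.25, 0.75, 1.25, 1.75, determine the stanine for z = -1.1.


Stanine boundaries: [-1.75, -1.25, -0.75, -0.25, 0.25, 0.75, 1.25, 1.75]
z = -1.1
Check each boundary:
  z >= -1.75 -> could be stanine 2
  z >= -1.25 -> could be stanine 3
  z < -0.75
  z < -0.25
  z < 0.25
  z < 0.75
  z < 1.25
  z < 1.75
Highest qualifying boundary gives stanine = 3

3


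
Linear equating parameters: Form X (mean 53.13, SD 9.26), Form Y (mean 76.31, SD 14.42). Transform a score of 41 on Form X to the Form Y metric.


slope = SD_Y / SD_X = 14.42 / 9.26 ~ 1.5572
intercept = mean_Y - slope * mean_X = 76.31 - (14.42 / 9.26) * 53.13 ~ -6.4259
Y = slope * X + intercept. To avoid rounding drift from the rounded slope/intercept, evaluate the equivalent form Y = mean_Y + SD_Y * (X - mean_X) / SD_X at full precision:
Y = 76.31 + 14.42 * (41 - 53.13) / 9.26
Y = 76.31 - 14.42 * 12.13 / 9.26
Y = 76.31 - 174.9146 / 9.26
Y = 76.31 - 18.8893
Y = 57.4207

57.4207


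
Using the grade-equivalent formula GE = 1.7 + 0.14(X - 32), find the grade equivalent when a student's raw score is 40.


raw - median = 40 - 32 = 8
slope * diff = 0.14 * 8 = 1.12
GE = 1.7 + 1.12
GE = 2.82

2.82


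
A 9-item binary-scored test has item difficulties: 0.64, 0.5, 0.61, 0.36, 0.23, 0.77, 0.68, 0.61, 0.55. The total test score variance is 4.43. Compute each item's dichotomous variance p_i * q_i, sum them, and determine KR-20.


For each item, compute p_i * q_i:
  Item 1: 0.64 * 0.36 = 0.2304
  Item 2: 0.5 * 0.5 = 0.25
  Item 3: 0.61 * 0.39 = 0.2379
  Item 4: 0.36 * 0.64 = 0.2304
  Item 5: 0.23 * 0.77 = 0.1771
  Item 6: 0.77 * 0.23 = 0.1771
  Item 7: 0.68 * 0.32 = 0.2176
  Item 8: 0.61 * 0.39 = 0.2379
  Item 9: 0.55 * 0.45 = 0.2475
Sum(p_i * q_i) = 0.2304 + 0.25 + 0.2379 + 0.2304 + 0.1771 + 0.1771 + 0.2176 + 0.2379 + 0.2475 = 2.0059
KR-20 = (k/(k-1)) * (1 - Sum(p_i*q_i) / Var_total)
= (9/8) * (1 - 2.0059/4.43)
= 1.125 * 0.5472
KR-20 = 0.6156

0.6156


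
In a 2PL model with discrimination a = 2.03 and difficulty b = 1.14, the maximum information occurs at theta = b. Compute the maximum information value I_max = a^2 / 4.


For 2PL, max info at theta = b = 1.14
I_max = a^2 / 4 = 2.03^2 / 4
= 4.1209 / 4
I_max = 1.0302

1.0302


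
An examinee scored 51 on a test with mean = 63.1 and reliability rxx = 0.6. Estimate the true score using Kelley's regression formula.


T_est = rxx * X + (1 - rxx) * mean
T_est = 0.6 * 51 + 0.4 * 63.1
T_est = 30.6 + 25.24
T_est = 55.84

55.84


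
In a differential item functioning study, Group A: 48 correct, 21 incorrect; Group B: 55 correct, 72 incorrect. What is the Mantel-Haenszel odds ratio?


Odds_A = 48/21 = 2.2857
Odds_B = 55/72 = 0.7639
OR = Odds_A / Odds_B = 2.2857 / 0.7639
Exactly, OR = (48 * 72) / (21 * 55) = 3456 / 1155
OR = 2.9922

2.9922


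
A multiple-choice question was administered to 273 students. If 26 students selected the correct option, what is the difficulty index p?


Item difficulty p = number correct / total examinees
p = 26 / 273
p = 0.0952

0.0952


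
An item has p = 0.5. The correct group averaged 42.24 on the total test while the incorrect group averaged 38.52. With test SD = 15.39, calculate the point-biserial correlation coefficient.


q = 1 - p = 0.5
rpb = ((M1 - M0) / SD) * sqrt(p * q)
rpb = ((42.24 - 38.52) / 15.39) * sqrt(0.5 * 0.5)
rpb = 0.1209

0.1209


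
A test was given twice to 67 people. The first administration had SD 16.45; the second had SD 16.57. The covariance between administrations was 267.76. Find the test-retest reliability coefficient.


r = cov(X,Y) / (SD_X * SD_Y)
r = 267.76 / (16.45 * 16.57)
r = 267.76 / 272.5765
r = 0.9823

0.9823


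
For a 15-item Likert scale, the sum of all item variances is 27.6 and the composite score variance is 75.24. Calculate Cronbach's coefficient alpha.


alpha = (k/(k-1)) * (1 - sum(si^2)/s_total^2)
= (15/14) * (1 - 27.6/75.24)
alpha = 0.6784

0.6784


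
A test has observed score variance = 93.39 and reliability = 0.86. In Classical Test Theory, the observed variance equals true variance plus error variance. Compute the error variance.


var_true = rxx * var_obs = 0.86 * 93.39 = 80.3154
var_error = var_obs - var_true
var_error = 93.39 - 80.3154
var_error = 13.0746

13.0746


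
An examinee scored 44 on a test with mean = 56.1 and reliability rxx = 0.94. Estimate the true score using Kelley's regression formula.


T_est = rxx * X + (1 - rxx) * mean
T_est = 0.94 * 44 + 0.06 * 56.1
T_est = 41.36 + 3.366
T_est = 44.726

44.726


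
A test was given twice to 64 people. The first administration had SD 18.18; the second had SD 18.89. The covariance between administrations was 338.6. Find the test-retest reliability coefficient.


r = cov(X,Y) / (SD_X * SD_Y)
r = 338.6 / (18.18 * 18.89)
r = 338.6 / 343.4202
r = 0.986

0.986


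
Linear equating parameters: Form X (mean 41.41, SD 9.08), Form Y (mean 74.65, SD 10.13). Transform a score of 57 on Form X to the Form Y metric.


slope = SD_Y / SD_X = 10.13 / 9.08 ~ 1.1156
intercept = mean_Y - slope * mean_X = 74.65 - (10.13 / 9.08) * 41.41 ~ 28.4514
Y = slope * X + intercept. To avoid rounding drift from the rounded slope/intercept, evaluate the equivalent form Y = mean_Y + SD_Y * (X - mean_X) / SD_X at full precision:
Y = 74.65 + 10.13 * (57 - 41.41) / 9.08
Y = 74.65 + 10.13 * 15.59 / 9.08
Y = 74.65 + 157.9267 / 9.08
Y = 74.65 + 17.3928
Y = 92.0428

92.0428


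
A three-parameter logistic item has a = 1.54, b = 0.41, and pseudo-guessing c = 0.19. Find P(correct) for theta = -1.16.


logit = 1.54*(-1.16 - 0.41) = -2.4178
P* = 1/(1 + exp(--2.4178)) = 0.0818
P = 0.19 + (1 - 0.19) * 0.0818
P = 0.2563

0.2563


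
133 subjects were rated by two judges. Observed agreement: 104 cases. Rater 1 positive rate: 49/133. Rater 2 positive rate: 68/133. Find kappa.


P_o = 104/133 = 0.781955
P_e = (49*68 + 84*65) / 17689 = 0.497032
kappa = (P_o - P_e) / (1 - P_e)
kappa = (0.781955 - 0.497032) / (1 - 0.497032)
kappa = 0.5665

0.5665


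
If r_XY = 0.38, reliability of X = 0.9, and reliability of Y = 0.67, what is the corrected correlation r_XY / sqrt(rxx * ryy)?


r_corrected = rxy / sqrt(rxx * ryy)
= 0.38 / sqrt(0.9 * 0.67)
= 0.38 / sqrt(0.603)
= 0.38 / 0.776531
r_corrected = 0.4894

0.4894


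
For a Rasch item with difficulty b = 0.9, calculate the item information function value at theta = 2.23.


P = 1/(1+exp(-(2.23-0.9))) = 0.7908
I = P*(1-P) = 0.7908 * 0.2092
I = 0.1654

0.1654


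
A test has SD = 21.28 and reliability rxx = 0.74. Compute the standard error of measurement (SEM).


SEM = SD * sqrt(1 - rxx)
SEM = 21.28 * sqrt(1 - 0.74)
SEM = 21.28 * sqrt(0.26) = 21.28 * 0.509902
SEM = 10.8507

10.8507


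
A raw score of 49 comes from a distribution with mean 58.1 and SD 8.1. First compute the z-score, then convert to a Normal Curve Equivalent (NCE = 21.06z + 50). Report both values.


z = (X - mean) / SD = (49 - 58.1) / 8.1
z = -9.1 / 8.1
z = -1.1235
NCE = NCE = 21.06z + 50
Carry z at full precision (z = -9.1 / 8.1) into the conversion:
NCE = 21.06 * (-9.1 / 8.1) + 50 = -191.646 / 8.1 + 50
NCE = -23.66 + 50
NCE = 26.34

26.34


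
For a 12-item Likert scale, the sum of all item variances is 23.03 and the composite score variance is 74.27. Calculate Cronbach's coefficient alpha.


alpha = (k/(k-1)) * (1 - sum(si^2)/s_total^2)
= (12/11) * (1 - 23.03/74.27)
alpha = 0.7526

0.7526


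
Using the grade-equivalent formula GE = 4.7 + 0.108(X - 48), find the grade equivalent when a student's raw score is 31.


raw - median = 31 - 48 = -17
slope * diff = 0.108 * -17 = -1.836
GE = 4.7 + -1.836
GE = 2.864

2.864


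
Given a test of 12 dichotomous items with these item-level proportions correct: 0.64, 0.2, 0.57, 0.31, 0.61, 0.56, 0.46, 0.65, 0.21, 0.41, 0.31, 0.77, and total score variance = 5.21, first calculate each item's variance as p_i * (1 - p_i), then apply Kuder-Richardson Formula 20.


For each item, compute p_i * q_i:
  Item 1: 0.64 * 0.36 = 0.2304
  Item 2: 0.2 * 0.8 = 0.16
  Item 3: 0.57 * 0.43 = 0.2451
  Item 4: 0.31 * 0.69 = 0.2139
  Item 5: 0.61 * 0.39 = 0.2379
  Item 6: 0.56 * 0.44 = 0.2464
  Item 7: 0.46 * 0.54 = 0.2484
  Item 8: 0.65 * 0.35 = 0.2275
  Item 9: 0.21 * 0.79 = 0.1659
  Item 10: 0.41 * 0.59 = 0.2419
  Item 11: 0.31 * 0.69 = 0.2139
  Item 12: 0.77 * 0.23 = 0.1771
Sum(p_i * q_i) = 0.2304 + 0.16 + 0.2451 + 0.2139 + 0.2379 + 0.2464 + 0.2484 + 0.2275 + 0.1659 + 0.2419 + 0.2139 + 0.1771 = 2.6084
KR-20 = (k/(k-1)) * (1 - Sum(p_i*q_i) / Var_total)
= (12/11) * (1 - 2.6084/5.21)
= 1.0909 * 0.4993
KR-20 = 0.5447

0.5447


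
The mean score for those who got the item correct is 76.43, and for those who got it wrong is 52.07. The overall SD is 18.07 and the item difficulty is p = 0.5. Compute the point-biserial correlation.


q = 1 - p = 0.5
rpb = ((M1 - M0) / SD) * sqrt(p * q)
rpb = ((76.43 - 52.07) / 18.07) * sqrt(0.5 * 0.5)
rpb = 0.674

0.674


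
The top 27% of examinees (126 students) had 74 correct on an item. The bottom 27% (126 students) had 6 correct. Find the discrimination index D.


p_upper = 74/126 = 0.5873
p_lower = 6/126 = 0.0476
D = 0.5873 - 0.0476 = 0.5397

0.5397


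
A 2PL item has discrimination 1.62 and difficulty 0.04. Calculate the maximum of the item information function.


For 2PL, max info at theta = b = 0.04
I_max = a^2 / 4 = 1.62^2 / 4
= 2.6244 / 4
I_max = 0.6561

0.6561


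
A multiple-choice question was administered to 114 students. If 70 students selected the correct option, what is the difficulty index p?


Item difficulty p = number correct / total examinees
p = 70 / 114
p = 0.614

0.614


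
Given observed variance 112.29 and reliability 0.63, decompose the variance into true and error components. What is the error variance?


var_true = rxx * var_obs = 0.63 * 112.29 = 70.7427
var_error = var_obs - var_true
var_error = 112.29 - 70.7427
var_error = 41.5473

41.5473


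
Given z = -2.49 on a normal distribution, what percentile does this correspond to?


CDF(z) = 0.5 * (1 + erf(z/sqrt(2)))
erf(-1.7607) = -0.9872
CDF = 0.0064
Percentile rank = 0.0064 * 100 = 0.64

0.64


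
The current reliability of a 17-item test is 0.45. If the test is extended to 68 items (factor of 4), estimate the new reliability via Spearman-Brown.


r_new = (n * rxx) / (1 + (n-1) * rxx)
r_new = (4 * 0.45) / (1 + 3 * 0.45)
r_new = 1.8 / 2.35
r_new = 0.766

0.766


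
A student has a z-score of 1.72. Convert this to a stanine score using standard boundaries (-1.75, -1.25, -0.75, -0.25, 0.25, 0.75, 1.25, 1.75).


Stanine boundaries: [-1.75, -1.25, -0.75, -0.25, 0.25, 0.75, 1.25, 1.75]
z = 1.72
Check each boundary:
  z >= -1.75 -> could be stanine 2
  z >= -1.25 -> could be stanine 3
  z >= -0.75 -> could be stanine 4
  z >= -0.25 -> could be stanine 5
  z >= 0.25 -> could be stanine 6
  z >= 0.75 -> could be stanine 7
  z >= 1.25 -> could be stanine 8
  z < 1.75
Highest qualifying boundary gives stanine = 8

8


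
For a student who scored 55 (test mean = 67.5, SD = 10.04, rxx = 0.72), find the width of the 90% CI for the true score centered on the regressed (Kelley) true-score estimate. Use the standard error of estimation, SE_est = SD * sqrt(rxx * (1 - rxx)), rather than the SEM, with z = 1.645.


True score estimate = 0.72*55 + 0.28*67.5 = 58.5
SE_est = SD * sqrt(rxx * (1 - rxx)) = 10.04 * sqrt(0.72 * 0.28) = 10.04 * sqrt(0.2016) = 4.507949
CI = T_est +/- z * SE_est, so width = 2 * z * SE_est = 2 * 1.645 * 4.507949
Width = 14.8312

14.8312


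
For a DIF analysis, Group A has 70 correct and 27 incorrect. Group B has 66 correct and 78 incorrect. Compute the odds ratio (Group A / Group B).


Odds_A = 70/27 = 2.5926
Odds_B = 66/78 = 0.8462
OR = Odds_A / Odds_B = 2.5926 / 0.8462
Exactly, OR = (70 * 78) / (27 * 66) = 5460 / 1782
OR = 3.064

3.064


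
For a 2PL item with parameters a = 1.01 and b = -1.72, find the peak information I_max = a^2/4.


For 2PL, max info at theta = b = -1.72
I_max = a^2 / 4 = 1.01^2 / 4
= 1.0201 / 4
I_max = 0.255

0.255


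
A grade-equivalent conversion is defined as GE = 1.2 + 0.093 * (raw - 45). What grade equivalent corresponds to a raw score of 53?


raw - median = 53 - 45 = 8
slope * diff = 0.093 * 8 = 0.744
GE = 1.2 + 0.744
GE = 1.944

1.944


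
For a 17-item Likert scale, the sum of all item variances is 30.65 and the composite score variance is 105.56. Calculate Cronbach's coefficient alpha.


alpha = (k/(k-1)) * (1 - sum(si^2)/s_total^2)
= (17/16) * (1 - 30.65/105.56)
alpha = 0.754

0.754


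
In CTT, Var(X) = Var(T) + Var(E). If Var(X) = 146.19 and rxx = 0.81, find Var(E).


var_true = rxx * var_obs = 0.81 * 146.19 = 118.4139
var_error = var_obs - var_true
var_error = 146.19 - 118.4139
var_error = 27.7761

27.7761


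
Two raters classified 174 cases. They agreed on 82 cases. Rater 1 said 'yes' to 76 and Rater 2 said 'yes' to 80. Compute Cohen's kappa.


P_o = 82/174 = 0.471264
P_e = (76*80 + 98*94) / 30276 = 0.505087
kappa = (P_o - P_e) / (1 - P_e)
kappa = (0.471264 - 0.505087) / (1 - 0.505087)
kappa = -0.0683

-0.0683


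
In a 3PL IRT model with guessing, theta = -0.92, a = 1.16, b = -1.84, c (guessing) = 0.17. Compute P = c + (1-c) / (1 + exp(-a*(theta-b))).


logit = 1.16*(-0.92 - -1.84) = 1.0672
P* = 1/(1 + exp(-1.0672)) = 0.7441
P = 0.17 + (1 - 0.17) * 0.7441
P = 0.7876

0.7876


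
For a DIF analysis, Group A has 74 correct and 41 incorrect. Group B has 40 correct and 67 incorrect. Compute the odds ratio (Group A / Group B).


Odds_A = 74/41 = 1.8049
Odds_B = 40/67 = 0.597
OR = Odds_A / Odds_B = 1.8049 / 0.597
Exactly, OR = (74 * 67) / (41 * 40) = 4958 / 1640
OR = 3.0232

3.0232


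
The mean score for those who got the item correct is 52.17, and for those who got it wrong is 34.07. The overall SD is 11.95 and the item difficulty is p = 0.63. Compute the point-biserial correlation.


q = 1 - p = 0.37
rpb = ((M1 - M0) / SD) * sqrt(p * q)
rpb = ((52.17 - 34.07) / 11.95) * sqrt(0.63 * 0.37)
rpb = 0.7313

0.7313


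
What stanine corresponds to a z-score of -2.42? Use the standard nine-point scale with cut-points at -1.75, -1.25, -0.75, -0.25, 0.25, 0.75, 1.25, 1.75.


Stanine boundaries: [-1.75, -1.25, -0.75, -0.25, 0.25, 0.75, 1.25, 1.75]
z = -2.42
Check each boundary:
  z < -1.75
  z < -1.25
  z < -0.75
  z < -0.25
  z < 0.25
  z < 0.75
  z < 1.25
  z < 1.75
Highest qualifying boundary gives stanine = 1

1


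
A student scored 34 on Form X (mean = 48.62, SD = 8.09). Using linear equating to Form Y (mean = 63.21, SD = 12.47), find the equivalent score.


slope = SD_Y / SD_X = 12.47 / 8.09 ~ 1.5414
intercept = mean_Y - slope * mean_X = 63.21 - (12.47 / 8.09) * 48.62 ~ -11.7333
Y = slope * X + intercept. To avoid rounding drift from the rounded slope/intercept, evaluate the equivalent form Y = mean_Y + SD_Y * (X - mean_X) / SD_X at full precision:
Y = 63.21 + 12.47 * (34 - 48.62) / 8.09
Y = 63.21 - 12.47 * 14.62 / 8.09
Y = 63.21 - 182.3114 / 8.09
Y = 63.21 - 22.5354
Y = 40.6746

40.6746


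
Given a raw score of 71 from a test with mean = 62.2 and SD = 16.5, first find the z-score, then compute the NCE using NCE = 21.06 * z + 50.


z = (X - mean) / SD = (71 - 62.2) / 16.5
z = 8.8 / 16.5
z = 0.5333
NCE = NCE = 21.06z + 50
Carry z at full precision (z = 8.8 / 16.5) into the conversion:
NCE = 21.06 * (8.8 / 16.5) + 50 = 185.328 / 16.5 + 50
NCE = 11.232 + 50
NCE = 61.232

61.232


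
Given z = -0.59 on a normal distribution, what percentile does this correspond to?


CDF(z) = 0.5 * (1 + erf(z/sqrt(2)))
erf(-0.4172) = -0.4448
CDF = 0.2776
Percentile rank = 0.2776 * 100 = 27.76

27.76


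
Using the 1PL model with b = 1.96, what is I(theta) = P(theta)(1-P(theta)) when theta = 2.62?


P = 1/(1+exp(-(2.62-1.96))) = 0.6593
I = P*(1-P) = 0.6593 * 0.3407
I = 0.2246

0.2246


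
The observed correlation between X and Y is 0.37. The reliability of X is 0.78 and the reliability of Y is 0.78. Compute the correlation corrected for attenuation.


r_corrected = rxy / sqrt(rxx * ryy)
= 0.37 / sqrt(0.78 * 0.78)
= 0.37 / sqrt(0.6084)
= 0.37 / 0.78
r_corrected = 0.4744

0.4744


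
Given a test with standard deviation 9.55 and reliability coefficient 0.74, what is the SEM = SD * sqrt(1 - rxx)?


SEM = SD * sqrt(1 - rxx)
SEM = 9.55 * sqrt(1 - 0.74)
SEM = 9.55 * sqrt(0.26) = 9.55 * 0.509902
SEM = 4.8696

4.8696


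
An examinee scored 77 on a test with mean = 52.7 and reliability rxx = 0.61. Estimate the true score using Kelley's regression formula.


T_est = rxx * X + (1 - rxx) * mean
T_est = 0.61 * 77 + 0.39 * 52.7
T_est = 46.97 + 20.553
T_est = 67.523

67.523


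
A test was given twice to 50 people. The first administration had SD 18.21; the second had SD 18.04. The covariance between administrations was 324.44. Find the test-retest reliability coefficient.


r = cov(X,Y) / (SD_X * SD_Y)
r = 324.44 / (18.21 * 18.04)
r = 324.44 / 328.5084
r = 0.9876

0.9876


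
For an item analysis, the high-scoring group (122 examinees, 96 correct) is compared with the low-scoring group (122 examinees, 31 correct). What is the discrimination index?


p_upper = 96/122 = 0.7869
p_lower = 31/122 = 0.2541
D = 0.7869 - 0.2541 = 0.5328

0.5328


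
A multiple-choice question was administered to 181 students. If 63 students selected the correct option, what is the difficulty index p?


Item difficulty p = number correct / total examinees
p = 63 / 181
p = 0.3481

0.3481


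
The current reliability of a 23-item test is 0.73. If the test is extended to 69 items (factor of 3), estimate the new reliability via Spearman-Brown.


r_new = (n * rxx) / (1 + (n-1) * rxx)
r_new = (3 * 0.73) / (1 + 2 * 0.73)
r_new = 2.19 / 2.46
r_new = 0.8902

0.8902


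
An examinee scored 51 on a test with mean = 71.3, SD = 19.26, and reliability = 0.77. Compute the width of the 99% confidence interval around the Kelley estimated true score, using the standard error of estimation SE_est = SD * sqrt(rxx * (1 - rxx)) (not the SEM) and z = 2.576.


True score estimate = 0.77*51 + 0.23*71.3 = 55.669
SE_est = SD * sqrt(rxx * (1 - rxx)) = 19.26 * sqrt(0.77 * 0.23) = 19.26 * sqrt(0.1771) = 8.105234
CI = T_est +/- z * SE_est, so width = 2 * z * SE_est = 2 * 2.576 * 8.105234
Width = 41.7582

41.7582


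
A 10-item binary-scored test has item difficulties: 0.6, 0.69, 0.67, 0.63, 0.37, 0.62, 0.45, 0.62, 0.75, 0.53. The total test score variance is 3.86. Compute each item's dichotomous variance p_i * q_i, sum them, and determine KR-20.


For each item, compute p_i * q_i:
  Item 1: 0.6 * 0.4 = 0.24
  Item 2: 0.69 * 0.31 = 0.2139
  Item 3: 0.67 * 0.33 = 0.2211
  Item 4: 0.63 * 0.37 = 0.2331
  Item 5: 0.37 * 0.63 = 0.2331
  Item 6: 0.62 * 0.38 = 0.2356
  Item 7: 0.45 * 0.55 = 0.2475
  Item 8: 0.62 * 0.38 = 0.2356
  Item 9: 0.75 * 0.25 = 0.1875
  Item 10: 0.53 * 0.47 = 0.2491
Sum(p_i * q_i) = 0.24 + 0.2139 + 0.2211 + 0.2331 + 0.2331 + 0.2356 + 0.2475 + 0.2356 + 0.1875 + 0.2491 = 2.2965
KR-20 = (k/(k-1)) * (1 - Sum(p_i*q_i) / Var_total)
= (10/9) * (1 - 2.2965/3.86)
= 1.1111 * 0.4051
KR-20 = 0.4501

0.4501


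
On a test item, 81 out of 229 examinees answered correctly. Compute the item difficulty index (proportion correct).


Item difficulty p = number correct / total examinees
p = 81 / 229
p = 0.3537

0.3537


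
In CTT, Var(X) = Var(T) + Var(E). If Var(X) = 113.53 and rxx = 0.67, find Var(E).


var_true = rxx * var_obs = 0.67 * 113.53 = 76.0651
var_error = var_obs - var_true
var_error = 113.53 - 76.0651
var_error = 37.4649

37.4649


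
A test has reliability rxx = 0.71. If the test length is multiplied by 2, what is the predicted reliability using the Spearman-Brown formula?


r_new = (n * rxx) / (1 + (n-1) * rxx)
r_new = (2 * 0.71) / (1 + 1 * 0.71)
r_new = 1.42 / 1.71
r_new = 0.8304

0.8304


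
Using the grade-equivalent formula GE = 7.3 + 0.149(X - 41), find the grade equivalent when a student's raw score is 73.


raw - median = 73 - 41 = 32
slope * diff = 0.149 * 32 = 4.768
GE = 7.3 + 4.768
GE = 12.068

12.068


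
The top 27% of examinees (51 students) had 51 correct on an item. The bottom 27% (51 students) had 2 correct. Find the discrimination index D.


p_upper = 51/51 = 1.0
p_lower = 2/51 = 0.0392
D = 1.0 - 0.0392 = 0.9608

0.9608


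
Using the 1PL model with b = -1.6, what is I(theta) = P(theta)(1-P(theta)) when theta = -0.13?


P = 1/(1+exp(-(-0.13--1.6))) = 0.8131
I = P*(1-P) = 0.8131 * 0.1869
I = 0.152

0.152


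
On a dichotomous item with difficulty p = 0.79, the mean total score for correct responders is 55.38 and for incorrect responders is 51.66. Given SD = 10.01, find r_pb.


q = 1 - p = 0.21
rpb = ((M1 - M0) / SD) * sqrt(p * q)
rpb = ((55.38 - 51.66) / 10.01) * sqrt(0.79 * 0.21)
rpb = 0.1514

0.1514


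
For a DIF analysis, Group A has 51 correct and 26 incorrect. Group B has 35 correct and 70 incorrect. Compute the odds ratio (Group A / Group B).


Odds_A = 51/26 = 1.9615
Odds_B = 35/70 = 0.5
OR = Odds_A / Odds_B = 1.9615 / 0.5
Exactly, OR = (51 * 70) / (26 * 35) = 3570 / 910
OR = 3.9231

3.9231


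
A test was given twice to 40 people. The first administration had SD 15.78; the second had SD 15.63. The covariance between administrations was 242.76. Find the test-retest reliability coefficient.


r = cov(X,Y) / (SD_X * SD_Y)
r = 242.76 / (15.78 * 15.63)
r = 242.76 / 246.6414
r = 0.9843

0.9843


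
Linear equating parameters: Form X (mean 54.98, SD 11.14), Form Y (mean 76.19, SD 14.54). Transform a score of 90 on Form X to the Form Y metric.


slope = SD_Y / SD_X = 14.54 / 11.14 ~ 1.3052
intercept = mean_Y - slope * mean_X = 76.19 - (14.54 / 11.14) * 54.98 ~ 4.4297
Y = slope * X + intercept. To avoid rounding drift from the rounded slope/intercept, evaluate the equivalent form Y = mean_Y + SD_Y * (X - mean_X) / SD_X at full precision:
Y = 76.19 + 14.54 * (90 - 54.98) / 11.14
Y = 76.19 + 14.54 * 35.02 / 11.14
Y = 76.19 + 509.1908 / 11.14
Y = 76.19 + 45.7083
Y = 121.8983

121.8983


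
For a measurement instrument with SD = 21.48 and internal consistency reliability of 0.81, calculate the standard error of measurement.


SEM = SD * sqrt(1 - rxx)
SEM = 21.48 * sqrt(1 - 0.81)
SEM = 21.48 * sqrt(0.19) = 21.48 * 0.43589
SEM = 9.3629

9.3629


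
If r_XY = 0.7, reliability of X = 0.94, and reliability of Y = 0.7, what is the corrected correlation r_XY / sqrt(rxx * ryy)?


r_corrected = rxy / sqrt(rxx * ryy)
= 0.7 / sqrt(0.94 * 0.7)
= 0.7 / sqrt(0.658)
= 0.7 / 0.811172
r_corrected = 0.8629

0.8629


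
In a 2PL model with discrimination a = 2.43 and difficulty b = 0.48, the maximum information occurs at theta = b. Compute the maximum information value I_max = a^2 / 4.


For 2PL, max info at theta = b = 0.48
I_max = a^2 / 4 = 2.43^2 / 4
= 5.9049 / 4
I_max = 1.4762

1.4762


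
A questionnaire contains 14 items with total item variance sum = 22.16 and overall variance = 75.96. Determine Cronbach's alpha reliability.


alpha = (k/(k-1)) * (1 - sum(si^2)/s_total^2)
= (14/13) * (1 - 22.16/75.96)
alpha = 0.7627

0.7627


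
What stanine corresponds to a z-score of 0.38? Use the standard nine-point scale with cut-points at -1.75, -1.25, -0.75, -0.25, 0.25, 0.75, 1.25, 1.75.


Stanine boundaries: [-1.75, -1.25, -0.75, -0.25, 0.25, 0.75, 1.25, 1.75]
z = 0.38
Check each boundary:
  z >= -1.75 -> could be stanine 2
  z >= -1.25 -> could be stanine 3
  z >= -0.75 -> could be stanine 4
  z >= -0.25 -> could be stanine 5
  z >= 0.25 -> could be stanine 6
  z < 0.75
  z < 1.25
  z < 1.75
Highest qualifying boundary gives stanine = 6

6


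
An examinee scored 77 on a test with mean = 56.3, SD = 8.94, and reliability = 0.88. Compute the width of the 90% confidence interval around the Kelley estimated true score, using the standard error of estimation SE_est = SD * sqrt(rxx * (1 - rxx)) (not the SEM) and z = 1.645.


True score estimate = 0.88*77 + 0.12*56.3 = 74.516
SE_est = SD * sqrt(rxx * (1 - rxx)) = 8.94 * sqrt(0.88 * 0.12) = 8.94 * sqrt(0.1056) = 2.905156
CI = T_est +/- z * SE_est, so width = 2 * z * SE_est = 2 * 1.645 * 2.905156
Width = 9.558

9.558


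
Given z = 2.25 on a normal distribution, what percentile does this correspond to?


CDF(z) = 0.5 * (1 + erf(z/sqrt(2)))
erf(1.591) = 0.9756
CDF = 0.9878
Percentile rank = 0.9878 * 100 = 98.78

98.78


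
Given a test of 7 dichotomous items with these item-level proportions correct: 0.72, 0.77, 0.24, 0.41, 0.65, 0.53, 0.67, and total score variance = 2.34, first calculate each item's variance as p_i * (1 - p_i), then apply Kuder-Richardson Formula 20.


For each item, compute p_i * q_i:
  Item 1: 0.72 * 0.28 = 0.2016
  Item 2: 0.77 * 0.23 = 0.1771
  Item 3: 0.24 * 0.76 = 0.1824
  Item 4: 0.41 * 0.59 = 0.2419
  Item 5: 0.65 * 0.35 = 0.2275
  Item 6: 0.53 * 0.47 = 0.2491
  Item 7: 0.67 * 0.33 = 0.2211
Sum(p_i * q_i) = 0.2016 + 0.1771 + 0.1824 + 0.2419 + 0.2275 + 0.2491 + 0.2211 = 1.5007
KR-20 = (k/(k-1)) * (1 - Sum(p_i*q_i) / Var_total)
= (7/6) * (1 - 1.5007/2.34)
= 1.1667 * 0.3587
KR-20 = 0.4185

0.4185


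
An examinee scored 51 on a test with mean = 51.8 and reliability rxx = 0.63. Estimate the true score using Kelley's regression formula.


T_est = rxx * X + (1 - rxx) * mean
T_est = 0.63 * 51 + 0.37 * 51.8
T_est = 32.13 + 19.166
T_est = 51.296

51.296


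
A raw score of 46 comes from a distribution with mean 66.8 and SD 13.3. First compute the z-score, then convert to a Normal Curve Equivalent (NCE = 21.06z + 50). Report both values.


z = (X - mean) / SD = (46 - 66.8) / 13.3
z = -20.8 / 13.3
z = -1.5639
NCE = NCE = 21.06z + 50
Carry z at full precision (z = -20.8 / 13.3) into the conversion:
NCE = 21.06 * (-20.8 / 13.3) + 50 = -438.048 / 13.3 + 50
NCE = -32.9359 + 50
NCE = 17.0641

17.0641


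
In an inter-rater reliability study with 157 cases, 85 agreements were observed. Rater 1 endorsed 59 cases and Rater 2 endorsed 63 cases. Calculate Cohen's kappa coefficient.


P_o = 85/157 = 0.541401
P_e = (59*63 + 98*94) / 24649 = 0.524524
kappa = (P_o - P_e) / (1 - P_e)
kappa = (0.541401 - 0.524524) / (1 - 0.524524)
kappa = 0.0355

0.0355


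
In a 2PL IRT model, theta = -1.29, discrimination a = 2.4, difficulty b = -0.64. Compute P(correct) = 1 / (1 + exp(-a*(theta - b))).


a*(theta - b) = 2.4 * (-1.29 - -0.64) = -1.56
exp(--1.56) = 4.7588
P = 1 / (1 + 4.7588)
P = 0.1736

0.1736


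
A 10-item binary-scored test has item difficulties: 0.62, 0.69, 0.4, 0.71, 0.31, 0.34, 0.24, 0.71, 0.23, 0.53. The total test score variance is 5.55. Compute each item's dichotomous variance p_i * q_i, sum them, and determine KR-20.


For each item, compute p_i * q_i:
  Item 1: 0.62 * 0.38 = 0.2356
  Item 2: 0.69 * 0.31 = 0.2139
  Item 3: 0.4 * 0.6 = 0.24
  Item 4: 0.71 * 0.29 = 0.2059
  Item 5: 0.31 * 0.69 = 0.2139
  Item 6: 0.34 * 0.66 = 0.2244
  Item 7: 0.24 * 0.76 = 0.1824
  Item 8: 0.71 * 0.29 = 0.2059
  Item 9: 0.23 * 0.77 = 0.1771
  Item 10: 0.53 * 0.47 = 0.2491
Sum(p_i * q_i) = 0.2356 + 0.2139 + 0.24 + 0.2059 + 0.2139 + 0.2244 + 0.1824 + 0.2059 + 0.1771 + 0.2491 = 2.1482
KR-20 = (k/(k-1)) * (1 - Sum(p_i*q_i) / Var_total)
= (10/9) * (1 - 2.1482/5.55)
= 1.1111 * 0.6129
KR-20 = 0.681

0.681


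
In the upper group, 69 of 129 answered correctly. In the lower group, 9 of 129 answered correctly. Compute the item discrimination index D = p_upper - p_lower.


p_upper = 69/129 = 0.5349
p_lower = 9/129 = 0.0698
D = 0.5349 - 0.0698 = 0.4651

0.4651


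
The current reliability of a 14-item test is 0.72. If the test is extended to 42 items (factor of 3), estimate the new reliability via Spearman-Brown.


r_new = (n * rxx) / (1 + (n-1) * rxx)
r_new = (3 * 0.72) / (1 + 2 * 0.72)
r_new = 2.16 / 2.44
r_new = 0.8852

0.8852


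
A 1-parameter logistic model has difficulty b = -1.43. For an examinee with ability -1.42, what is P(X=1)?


theta - b = -1.42 - -1.43 = 0.01
exp(-(theta - b)) = exp(-0.01) = 0.99
P = 1 / (1 + 0.99)
P = 0.5025

0.5025


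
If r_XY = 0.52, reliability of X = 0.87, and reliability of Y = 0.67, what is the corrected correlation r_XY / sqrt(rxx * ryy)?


r_corrected = rxy / sqrt(rxx * ryy)
= 0.52 / sqrt(0.87 * 0.67)
= 0.52 / sqrt(0.5829)
= 0.52 / 0.763479
r_corrected = 0.6811

0.6811


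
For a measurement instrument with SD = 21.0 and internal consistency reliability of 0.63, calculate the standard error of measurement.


SEM = SD * sqrt(1 - rxx)
SEM = 21.0 * sqrt(1 - 0.63)
SEM = 21.0 * sqrt(0.37) = 21.0 * 0.608276
SEM = 12.7738

12.7738


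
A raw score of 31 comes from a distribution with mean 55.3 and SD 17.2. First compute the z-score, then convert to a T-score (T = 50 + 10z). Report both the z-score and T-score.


z = (X - mean) / SD = (31 - 55.3) / 17.2
z = -24.3 / 17.2
z = -1.4128
T-score = T = 50 + 10z
Carry z at full precision (z = -24.3 / 17.2) into the conversion:
T-score = 50 + 10 * (-24.3 / 17.2) = 50 + -243 / 17.2
T-score = 50 + -14.1279
T-score = 35.8721

35.8721


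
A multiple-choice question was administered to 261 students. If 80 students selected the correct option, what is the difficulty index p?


Item difficulty p = number correct / total examinees
p = 80 / 261
p = 0.3065

0.3065


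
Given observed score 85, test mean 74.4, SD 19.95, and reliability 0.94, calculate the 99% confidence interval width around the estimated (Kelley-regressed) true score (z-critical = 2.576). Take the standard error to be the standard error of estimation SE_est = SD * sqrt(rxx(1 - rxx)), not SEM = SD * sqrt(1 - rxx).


True score estimate = 0.94*85 + 0.06*74.4 = 84.364
SE_est = SD * sqrt(rxx * (1 - rxx)) = 19.95 * sqrt(0.94 * 0.06) = 19.95 * sqrt(0.0564) = 4.737862
CI = T_est +/- z * SE_est, so width = 2 * z * SE_est = 2 * 2.576 * 4.737862
Width = 24.4095

24.4095


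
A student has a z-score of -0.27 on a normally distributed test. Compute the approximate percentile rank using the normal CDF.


CDF(z) = 0.5 * (1 + erf(z/sqrt(2)))
erf(-0.1909) = -0.2128
CDF = 0.3936
Percentile rank = 0.3936 * 100 = 39.36

39.36


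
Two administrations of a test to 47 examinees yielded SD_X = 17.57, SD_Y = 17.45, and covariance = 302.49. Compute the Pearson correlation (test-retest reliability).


r = cov(X,Y) / (SD_X * SD_Y)
r = 302.49 / (17.57 * 17.45)
r = 302.49 / 306.5965
r = 0.9866

0.9866


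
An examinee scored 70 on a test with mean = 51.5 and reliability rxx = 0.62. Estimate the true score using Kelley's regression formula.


T_est = rxx * X + (1 - rxx) * mean
T_est = 0.62 * 70 + 0.38 * 51.5
T_est = 43.4 + 19.57
T_est = 62.97

62.97


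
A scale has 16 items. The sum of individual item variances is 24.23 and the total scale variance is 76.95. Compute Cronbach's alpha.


alpha = (k/(k-1)) * (1 - sum(si^2)/s_total^2)
= (16/15) * (1 - 24.23/76.95)
alpha = 0.7308

0.7308


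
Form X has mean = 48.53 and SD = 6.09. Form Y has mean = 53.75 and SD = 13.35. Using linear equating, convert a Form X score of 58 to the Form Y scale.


slope = SD_Y / SD_X = 13.35 / 6.09 ~ 2.1921
intercept = mean_Y - slope * mean_X = 53.75 - (13.35 / 6.09) * 48.53 ~ -52.6335
Y = slope * X + intercept. To avoid rounding drift from the rounded slope/intercept, evaluate the equivalent form Y = mean_Y + SD_Y * (X - mean_X) / SD_X at full precision:
Y = 53.75 + 13.35 * (58 - 48.53) / 6.09
Y = 53.75 + 13.35 * 9.47 / 6.09
Y = 53.75 + 126.4245 / 6.09
Y = 53.75 + 20.7594
Y = 74.5094

74.5094


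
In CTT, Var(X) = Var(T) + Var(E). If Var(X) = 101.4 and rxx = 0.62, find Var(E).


var_true = rxx * var_obs = 0.62 * 101.4 = 62.868
var_error = var_obs - var_true
var_error = 101.4 - 62.868
var_error = 38.532

38.532


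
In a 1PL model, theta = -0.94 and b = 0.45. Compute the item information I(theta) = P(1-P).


P = 1/(1+exp(-(-0.94-0.45))) = 0.1994
I = P*(1-P) = 0.1994 * 0.8006
I = 0.1596

0.1596


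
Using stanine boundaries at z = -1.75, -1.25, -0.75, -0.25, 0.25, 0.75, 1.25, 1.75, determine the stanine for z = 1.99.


Stanine boundaries: [-1.75, -1.25, -0.75, -0.25, 0.25, 0.75, 1.25, 1.75]
z = 1.99
Check each boundary:
  z >= -1.75 -> could be stanine 2
  z >= -1.25 -> could be stanine 3
  z >= -0.75 -> could be stanine 4
  z >= -0.25 -> could be stanine 5
  z >= 0.25 -> could be stanine 6
  z >= 0.75 -> could be stanine 7
  z >= 1.25 -> could be stanine 8
  z >= 1.75 -> could be stanine 9
Highest qualifying boundary gives stanine = 9

9


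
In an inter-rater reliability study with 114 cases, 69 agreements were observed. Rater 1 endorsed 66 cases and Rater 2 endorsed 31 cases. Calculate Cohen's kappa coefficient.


P_o = 69/114 = 0.605263
P_e = (66*31 + 48*83) / 12996 = 0.463989
kappa = (P_o - P_e) / (1 - P_e)
kappa = (0.605263 - 0.463989) / (1 - 0.463989)
kappa = 0.2636

0.2636


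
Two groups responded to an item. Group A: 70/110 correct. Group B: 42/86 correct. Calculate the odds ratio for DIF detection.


Odds_A = 70/40 = 1.75
Odds_B = 42/44 = 0.9545
OR = Odds_A / Odds_B = 1.75 / 0.9545
Exactly, OR = (70 * 44) / (40 * 42) = 3080 / 1680
OR = 1.8333

1.8333


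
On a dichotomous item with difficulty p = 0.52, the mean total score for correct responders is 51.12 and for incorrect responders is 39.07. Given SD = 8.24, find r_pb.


q = 1 - p = 0.48
rpb = ((M1 - M0) / SD) * sqrt(p * q)
rpb = ((51.12 - 39.07) / 8.24) * sqrt(0.52 * 0.48)
rpb = 0.7306

0.7306


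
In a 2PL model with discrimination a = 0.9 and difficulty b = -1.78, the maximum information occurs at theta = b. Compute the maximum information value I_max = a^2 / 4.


For 2PL, max info at theta = b = -1.78
I_max = a^2 / 4 = 0.9^2 / 4
= 0.81 / 4
I_max = 0.2025

0.2025
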